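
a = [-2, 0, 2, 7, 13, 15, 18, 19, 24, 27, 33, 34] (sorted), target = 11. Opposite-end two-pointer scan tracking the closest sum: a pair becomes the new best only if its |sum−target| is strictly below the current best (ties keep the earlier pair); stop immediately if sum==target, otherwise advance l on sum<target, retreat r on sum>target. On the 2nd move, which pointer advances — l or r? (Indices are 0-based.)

[0,11] -2+34=32 d=21 * → r--
[0,10] -2+33=31 d=20 * → r--

r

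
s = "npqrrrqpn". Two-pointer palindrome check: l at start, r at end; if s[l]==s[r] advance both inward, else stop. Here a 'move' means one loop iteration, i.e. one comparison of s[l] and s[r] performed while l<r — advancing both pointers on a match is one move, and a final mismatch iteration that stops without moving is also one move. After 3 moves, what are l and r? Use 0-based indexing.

l=3, r=5

[0,8] 'n'=='n' → l++,r--
[1,7] 'p'=='p' → l++,r--
[2,6] 'q'=='q' → l++,r--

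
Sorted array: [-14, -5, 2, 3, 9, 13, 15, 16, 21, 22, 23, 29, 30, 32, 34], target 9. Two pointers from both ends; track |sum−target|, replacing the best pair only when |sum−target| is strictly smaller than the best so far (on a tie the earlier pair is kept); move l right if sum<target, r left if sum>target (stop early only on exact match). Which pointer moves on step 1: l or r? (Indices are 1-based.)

[1,15] -14+34=20 d=11 * → r--

r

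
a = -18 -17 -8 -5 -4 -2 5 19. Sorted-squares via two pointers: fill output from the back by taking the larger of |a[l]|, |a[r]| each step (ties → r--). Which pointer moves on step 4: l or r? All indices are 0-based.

l

[0,7] |-18|<=|19| out[7]=361 → r--
[0,6] |-18|>|5| out[6]=324 → l++
[1,6] |-17|>|5| out[5]=289 → l++
[2,6] |-8|>|5| out[4]=64 → l++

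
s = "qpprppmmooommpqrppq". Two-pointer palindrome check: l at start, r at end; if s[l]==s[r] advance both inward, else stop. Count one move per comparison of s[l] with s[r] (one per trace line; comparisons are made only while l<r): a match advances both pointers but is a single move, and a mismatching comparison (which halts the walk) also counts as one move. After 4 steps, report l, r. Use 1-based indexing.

l=1 r=19: 'q'=='q', l++,r--
l=2 r=18: 'p'=='p', l++,r--
l=3 r=17: 'p'=='p', l++,r--
l=4 r=16: 'r'=='r', l++,r--

l=5, r=15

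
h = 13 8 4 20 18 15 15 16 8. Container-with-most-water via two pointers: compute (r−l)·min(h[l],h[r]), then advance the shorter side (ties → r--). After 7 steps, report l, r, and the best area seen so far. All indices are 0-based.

l=3, r=4, best area=91

l=0 r=8: min(13,8)*8=64 best=64 *, r--
l=0 r=7: min(13,16)*7=91 best=91 *, l++
l=1 r=7: min(8,16)*6=48 best=91, l++
l=2 r=7: min(4,16)*5=20 best=91, l++
l=3 r=7: min(20,16)*4=64 best=91, r--
l=3 r=6: min(20,15)*3=45 best=91, r--
l=3 r=5: min(20,15)*2=30 best=91, r--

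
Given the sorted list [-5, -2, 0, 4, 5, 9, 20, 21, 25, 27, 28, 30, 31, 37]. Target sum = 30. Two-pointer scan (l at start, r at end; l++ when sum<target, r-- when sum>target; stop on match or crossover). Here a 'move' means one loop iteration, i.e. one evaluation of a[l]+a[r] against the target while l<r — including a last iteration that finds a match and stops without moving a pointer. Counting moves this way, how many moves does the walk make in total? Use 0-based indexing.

5 moves

[0,13] -5+37=32 >30 → r--
[0,12] -5+31=26 <30 → l++
[1,12] -2+31=29 <30 → l++
[2,12] 0+31=31 >30 → r--
[2,11] 0+30=30 → found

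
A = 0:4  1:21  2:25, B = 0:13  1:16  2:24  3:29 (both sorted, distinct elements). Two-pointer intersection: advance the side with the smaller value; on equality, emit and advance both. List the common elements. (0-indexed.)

intersection = []

i=0 j=0: 4<13, i++
i=1 j=0: 21>13, j++
i=1 j=1: 21>16, j++
i=1 j=2: 21<24, i++
i=2 j=2: 25>24, j++
i=2 j=3: 25<29, i++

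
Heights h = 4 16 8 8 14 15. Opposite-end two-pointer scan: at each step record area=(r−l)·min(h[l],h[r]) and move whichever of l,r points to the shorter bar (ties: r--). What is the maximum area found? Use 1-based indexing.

max area = 60

l=1 r=6: min(4,15)*5=20 best=20 *, l++
l=2 r=6: min(16,15)*4=60 best=60 *, r--
l=2 r=5: min(16,14)*3=42 best=60, r--
l=2 r=4: min(16,8)*2=16 best=60, r--
l=2 r=3: min(16,8)*1=8 best=60, r--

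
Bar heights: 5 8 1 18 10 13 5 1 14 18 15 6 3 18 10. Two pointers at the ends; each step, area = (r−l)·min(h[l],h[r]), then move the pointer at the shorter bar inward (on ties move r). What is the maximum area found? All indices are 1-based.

l=1 r=15: min(5,10)*14=70 best=70 *, l++
l=2 r=15: min(8,10)*13=104 best=104 *, l++
l=3 r=15: min(1,10)*12=12 best=104, l++
l=4 r=15: min(18,10)*11=110 best=110 *, r--
l=4 r=14: min(18,18)*10=180 best=180 *, r--
l=4 r=13: min(18,3)*9=27 best=180, r--
l=4 r=12: min(18,6)*8=48 best=180, r--
l=4 r=11: min(18,15)*7=105 best=180, r--
l=4 r=10: min(18,18)*6=108 best=180, r--
l=4 r=9: min(18,14)*5=70 best=180, r--
l=4 r=8: min(18,1)*4=4 best=180, r--
l=4 r=7: min(18,5)*3=15 best=180, r--
l=4 r=6: min(18,13)*2=26 best=180, r--
l=4 r=5: min(18,10)*1=10 best=180, r--

max area = 180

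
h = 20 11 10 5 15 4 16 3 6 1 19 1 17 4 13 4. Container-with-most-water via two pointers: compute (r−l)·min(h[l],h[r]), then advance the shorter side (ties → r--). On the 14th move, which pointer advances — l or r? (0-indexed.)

r

l=0 r=15: min(20,4)*15=60 best=60 *, r--
l=0 r=14: min(20,13)*14=182 best=182 *, r--
l=0 r=13: min(20,4)*13=52 best=182, r--
l=0 r=12: min(20,17)*12=204 best=204 *, r--
l=0 r=11: min(20,1)*11=11 best=204, r--
l=0 r=10: min(20,19)*10=190 best=204, r--
l=0 r=9: min(20,1)*9=9 best=204, r--
l=0 r=8: min(20,6)*8=48 best=204, r--
l=0 r=7: min(20,3)*7=21 best=204, r--
l=0 r=6: min(20,16)*6=96 best=204, r--
l=0 r=5: min(20,4)*5=20 best=204, r--
l=0 r=4: min(20,15)*4=60 best=204, r--
l=0 r=3: min(20,5)*3=15 best=204, r--
l=0 r=2: min(20,10)*2=20 best=204, r--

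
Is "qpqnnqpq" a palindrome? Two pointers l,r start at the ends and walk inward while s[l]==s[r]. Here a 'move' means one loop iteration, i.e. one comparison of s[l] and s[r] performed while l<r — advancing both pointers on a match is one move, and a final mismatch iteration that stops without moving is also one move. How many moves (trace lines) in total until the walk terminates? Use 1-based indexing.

4 moves

l=1 r=8: 'q'=='q', l++,r--
l=2 r=7: 'p'=='p', l++,r--
l=3 r=6: 'q'=='q', l++,r--
l=4 r=5: 'n'=='n', l++,r--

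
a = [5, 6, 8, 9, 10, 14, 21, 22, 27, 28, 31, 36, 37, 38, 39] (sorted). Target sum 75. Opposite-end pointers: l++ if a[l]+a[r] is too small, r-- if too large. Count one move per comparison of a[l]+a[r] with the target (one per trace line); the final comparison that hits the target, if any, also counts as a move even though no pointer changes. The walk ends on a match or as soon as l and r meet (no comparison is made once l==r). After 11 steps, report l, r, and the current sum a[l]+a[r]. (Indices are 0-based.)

l=0 r=14: 5+39=44 <75, l++
l=1 r=14: 6+39=45 <75, l++
l=2 r=14: 8+39=47 <75, l++
l=3 r=14: 9+39=48 <75, l++
l=4 r=14: 10+39=49 <75, l++
l=5 r=14: 14+39=53 <75, l++
l=6 r=14: 21+39=60 <75, l++
l=7 r=14: 22+39=61 <75, l++
l=8 r=14: 27+39=66 <75, l++
l=9 r=14: 28+39=67 <75, l++
l=10 r=14: 31+39=70 <75, l++

l=11, r=14, sum=75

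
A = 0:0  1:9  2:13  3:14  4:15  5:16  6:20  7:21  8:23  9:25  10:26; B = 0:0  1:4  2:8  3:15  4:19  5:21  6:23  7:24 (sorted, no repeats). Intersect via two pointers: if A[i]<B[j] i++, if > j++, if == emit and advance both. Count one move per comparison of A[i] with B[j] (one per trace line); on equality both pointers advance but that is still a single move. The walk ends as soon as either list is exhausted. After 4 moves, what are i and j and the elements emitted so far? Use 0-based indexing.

[i=0,j=0] 0==0 emit → i++,j++
[i=1,j=1] 9>4 → j++
[i=1,j=2] 9>8 → j++
[i=1,j=3] 9<15 → i++

i=2, j=3, emitted=[0]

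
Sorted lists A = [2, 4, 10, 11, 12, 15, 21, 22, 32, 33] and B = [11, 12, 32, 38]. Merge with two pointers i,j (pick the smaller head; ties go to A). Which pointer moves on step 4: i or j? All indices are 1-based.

i=1 j=1: A[i]=2<=B[j]=11 take 2, i++
i=2 j=1: A[i]=4<=B[j]=11 take 4, i++
i=3 j=1: A[i]=10<=B[j]=11 take 10, i++
i=4 j=1: A[i]=11<=B[j]=11 take 11, i++

i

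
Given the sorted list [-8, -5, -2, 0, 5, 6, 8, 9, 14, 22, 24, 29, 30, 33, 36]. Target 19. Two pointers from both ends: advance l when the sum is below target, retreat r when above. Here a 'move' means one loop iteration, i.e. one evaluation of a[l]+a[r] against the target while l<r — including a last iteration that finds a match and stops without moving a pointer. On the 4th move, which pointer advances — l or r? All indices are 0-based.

l=0 r=14: -8+36=28 >19, r--
l=0 r=13: -8+33=25 >19, r--
l=0 r=12: -8+30=22 >19, r--
l=0 r=11: -8+29=21 >19, r--

r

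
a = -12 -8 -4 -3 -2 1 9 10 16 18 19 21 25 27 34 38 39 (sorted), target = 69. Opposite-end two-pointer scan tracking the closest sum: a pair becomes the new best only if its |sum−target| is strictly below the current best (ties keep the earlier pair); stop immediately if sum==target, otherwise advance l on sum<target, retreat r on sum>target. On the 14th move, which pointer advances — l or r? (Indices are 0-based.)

[0,16] -12+39=27 d=42 * → l++
[1,16] -8+39=31 d=38 * → l++
[2,16] -4+39=35 d=34 * → l++
[3,16] -3+39=36 d=33 * → l++
[4,16] -2+39=37 d=32 * → l++
[5,16] 1+39=40 d=29 * → l++
[6,16] 9+39=48 d=21 * → l++
[7,16] 10+39=49 d=20 * → l++
[8,16] 16+39=55 d=14 * → l++
[9,16] 18+39=57 d=12 * → l++
[10,16] 19+39=58 d=11 * → l++
[11,16] 21+39=60 d=9 * → l++
[12,16] 25+39=64 d=5 * → l++
[13,16] 27+39=66 d=3 * → l++

l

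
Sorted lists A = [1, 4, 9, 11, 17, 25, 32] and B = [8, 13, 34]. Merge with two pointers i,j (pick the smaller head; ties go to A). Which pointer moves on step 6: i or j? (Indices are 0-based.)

[i=0,j=0] A[i]=1<=B[j]=8 take 1 → i++
[i=1,j=0] A[i]=4<=B[j]=8 take 4 → i++
[i=2,j=0] A[i]=9>B[j]=8 take 8 → j++
[i=2,j=1] A[i]=9<=B[j]=13 take 9 → i++
[i=3,j=1] A[i]=11<=B[j]=13 take 11 → i++
[i=4,j=1] A[i]=17>B[j]=13 take 13 → j++

j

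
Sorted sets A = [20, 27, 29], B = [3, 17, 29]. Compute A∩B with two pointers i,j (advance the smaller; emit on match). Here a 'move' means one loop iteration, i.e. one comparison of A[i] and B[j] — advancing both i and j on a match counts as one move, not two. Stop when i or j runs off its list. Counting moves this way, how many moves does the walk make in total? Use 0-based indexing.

i=0 j=0: 20>3, j++
i=0 j=1: 20>17, j++
i=0 j=2: 20<29, i++
i=1 j=2: 27<29, i++
i=2 j=2: 29==29 emit, i++,j++

5 moves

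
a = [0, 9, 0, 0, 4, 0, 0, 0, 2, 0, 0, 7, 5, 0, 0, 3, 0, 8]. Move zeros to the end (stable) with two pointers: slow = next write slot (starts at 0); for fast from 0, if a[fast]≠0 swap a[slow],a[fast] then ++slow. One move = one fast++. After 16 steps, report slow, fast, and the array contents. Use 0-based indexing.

slow=6, fast=16, a=[9, 4, 2, 7, 5, 3, 0, 0, 0, 0, 0, 0, 0, 0, 0, 0, 0, 8]

(s=0,f=0) a[fast]=0 → fast++
(s=0,f=1) a[fast]=9≠0 swap→a[0]=9 → slow++,fast++
(s=1,f=2) a[fast]=0 → fast++
(s=1,f=3) a[fast]=0 → fast++
(s=1,f=4) a[fast]=4≠0 swap→a[1]=4 → slow++,fast++
(s=2,f=5) a[fast]=0 → fast++
(s=2,f=6) a[fast]=0 → fast++
(s=2,f=7) a[fast]=0 → fast++
(s=2,f=8) a[fast]=2≠0 swap→a[2]=2 → slow++,fast++
(s=3,f=9) a[fast]=0 → fast++
(s=3,f=10) a[fast]=0 → fast++
(s=3,f=11) a[fast]=7≠0 swap→a[3]=7 → slow++,fast++
(s=4,f=12) a[fast]=5≠0 swap→a[4]=5 → slow++,fast++
(s=5,f=13) a[fast]=0 → fast++
(s=5,f=14) a[fast]=0 → fast++
(s=5,f=15) a[fast]=3≠0 swap→a[5]=3 → slow++,fast++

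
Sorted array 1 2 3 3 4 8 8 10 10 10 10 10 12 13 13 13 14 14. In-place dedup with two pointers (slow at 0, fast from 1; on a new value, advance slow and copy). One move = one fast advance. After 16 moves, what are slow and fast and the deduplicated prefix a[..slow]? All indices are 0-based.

slow=8, fast=17, prefix=[1, 2, 3, 4, 8, 10, 12, 13, 14]

(s=0,f=1) a[fast]=2≠a[slow]=1 write a[1]=2 → slow++,fast++
(s=1,f=2) a[fast]=3≠a[slow]=2 write a[2]=3 → slow++,fast++
(s=2,f=3) a[fast]=3=a[slow] dup → fast++
(s=2,f=4) a[fast]=4≠a[slow]=3 write a[3]=4 → slow++,fast++
(s=3,f=5) a[fast]=8≠a[slow]=4 write a[4]=8 → slow++,fast++
(s=4,f=6) a[fast]=8=a[slow] dup → fast++
(s=4,f=7) a[fast]=10≠a[slow]=8 write a[5]=10 → slow++,fast++
(s=5,f=8) a[fast]=10=a[slow] dup → fast++
(s=5,f=9) a[fast]=10=a[slow] dup → fast++
(s=5,f=10) a[fast]=10=a[slow] dup → fast++
(s=5,f=11) a[fast]=10=a[slow] dup → fast++
(s=5,f=12) a[fast]=12≠a[slow]=10 write a[6]=12 → slow++,fast++
(s=6,f=13) a[fast]=13≠a[slow]=12 write a[7]=13 → slow++,fast++
(s=7,f=14) a[fast]=13=a[slow] dup → fast++
(s=7,f=15) a[fast]=13=a[slow] dup → fast++
(s=7,f=16) a[fast]=14≠a[slow]=13 write a[8]=14 → slow++,fast++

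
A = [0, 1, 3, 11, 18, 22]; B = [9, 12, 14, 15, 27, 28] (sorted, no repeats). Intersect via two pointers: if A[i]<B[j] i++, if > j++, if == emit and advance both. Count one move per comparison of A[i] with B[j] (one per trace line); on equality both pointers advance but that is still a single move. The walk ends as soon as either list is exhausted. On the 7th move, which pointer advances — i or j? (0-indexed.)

[i=0,j=0] 0<9 → i++
[i=1,j=0] 1<9 → i++
[i=2,j=0] 3<9 → i++
[i=3,j=0] 11>9 → j++
[i=3,j=1] 11<12 → i++
[i=4,j=1] 18>12 → j++
[i=4,j=2] 18>14 → j++

j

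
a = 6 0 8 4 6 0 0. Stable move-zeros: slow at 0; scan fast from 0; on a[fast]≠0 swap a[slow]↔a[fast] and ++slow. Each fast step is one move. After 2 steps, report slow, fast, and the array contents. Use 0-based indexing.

slow=1, fast=2, a=[6, 0, 8, 4, 6, 0, 0]

slow=0 fast=0: a[fast]=6≠0 swap→a[0]=6, slow++,fast++
slow=1 fast=1: a[fast]=0, fast++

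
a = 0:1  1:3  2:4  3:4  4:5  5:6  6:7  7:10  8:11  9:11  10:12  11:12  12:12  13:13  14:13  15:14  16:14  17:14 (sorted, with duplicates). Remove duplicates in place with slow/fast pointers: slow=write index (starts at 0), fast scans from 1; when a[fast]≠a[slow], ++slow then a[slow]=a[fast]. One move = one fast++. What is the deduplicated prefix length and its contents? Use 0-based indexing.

slow=0 fast=1: a[fast]=3≠a[slow]=1 write a[1]=3, slow++,fast++
slow=1 fast=2: a[fast]=4≠a[slow]=3 write a[2]=4, slow++,fast++
slow=2 fast=3: a[fast]=4=a[slow] dup, fast++
slow=2 fast=4: a[fast]=5≠a[slow]=4 write a[3]=5, slow++,fast++
slow=3 fast=5: a[fast]=6≠a[slow]=5 write a[4]=6, slow++,fast++
slow=4 fast=6: a[fast]=7≠a[slow]=6 write a[5]=7, slow++,fast++
slow=5 fast=7: a[fast]=10≠a[slow]=7 write a[6]=10, slow++,fast++
slow=6 fast=8: a[fast]=11≠a[slow]=10 write a[7]=11, slow++,fast++
slow=7 fast=9: a[fast]=11=a[slow] dup, fast++
slow=7 fast=10: a[fast]=12≠a[slow]=11 write a[8]=12, slow++,fast++
slow=8 fast=11: a[fast]=12=a[slow] dup, fast++
slow=8 fast=12: a[fast]=12=a[slow] dup, fast++
slow=8 fast=13: a[fast]=13≠a[slow]=12 write a[9]=13, slow++,fast++
slow=9 fast=14: a[fast]=13=a[slow] dup, fast++
slow=9 fast=15: a[fast]=14≠a[slow]=13 write a[10]=14, slow++,fast++
slow=10 fast=16: a[fast]=14=a[slow] dup, fast++
slow=10 fast=17: a[fast]=14=a[slow] dup, fast++

length 11; prefix = [1, 3, 4, 5, 6, 7, 10, 11, 12, 13, 14]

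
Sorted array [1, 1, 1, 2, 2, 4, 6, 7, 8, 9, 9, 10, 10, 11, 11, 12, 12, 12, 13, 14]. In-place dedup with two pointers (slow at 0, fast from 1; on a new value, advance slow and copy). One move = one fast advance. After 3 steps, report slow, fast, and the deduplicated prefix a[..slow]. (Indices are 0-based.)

slow=0 fast=1: a[fast]=1=a[slow] dup, fast++
slow=0 fast=2: a[fast]=1=a[slow] dup, fast++
slow=0 fast=3: a[fast]=2≠a[slow]=1 write a[1]=2, slow++,fast++

slow=1, fast=4, prefix=[1, 2]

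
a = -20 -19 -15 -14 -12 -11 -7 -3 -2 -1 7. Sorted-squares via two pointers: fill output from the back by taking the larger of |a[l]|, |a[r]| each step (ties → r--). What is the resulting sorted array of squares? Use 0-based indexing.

l=0 r=10: |-20|>|7| out[10]=400, l++
l=1 r=10: |-19|>|7| out[9]=361, l++
l=2 r=10: |-15|>|7| out[8]=225, l++
l=3 r=10: |-14|>|7| out[7]=196, l++
l=4 r=10: |-12|>|7| out[6]=144, l++
l=5 r=10: |-11|>|7| out[5]=121, l++
l=6 r=10: |-7|<=|7| out[4]=49, r--
l=6 r=9: |-7|>|-1| out[3]=49, l++
l=7 r=9: |-3|>|-1| out[2]=9, l++
l=8 r=9: |-2|>|-1| out[1]=4, l++
l=9 r=9: |-1|<=|-1| out[0]=1, r--

[1, 4, 9, 49, 49, 121, 144, 196, 225, 361, 400]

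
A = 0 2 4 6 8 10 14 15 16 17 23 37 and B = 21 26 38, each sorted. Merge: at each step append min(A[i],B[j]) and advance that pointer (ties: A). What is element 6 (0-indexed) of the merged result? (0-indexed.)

merged[6] = 14

i=0 j=0: A[i]=0<=B[j]=21 take 0, i++
i=1 j=0: A[i]=2<=B[j]=21 take 2, i++
i=2 j=0: A[i]=4<=B[j]=21 take 4, i++
i=3 j=0: A[i]=6<=B[j]=21 take 6, i++
i=4 j=0: A[i]=8<=B[j]=21 take 8, i++
i=5 j=0: A[i]=10<=B[j]=21 take 10, i++
i=6 j=0: A[i]=14<=B[j]=21 take 14, i++
i=7 j=0: A[i]=15<=B[j]=21 take 15, i++
i=8 j=0: A[i]=16<=B[j]=21 take 16, i++
i=9 j=0: A[i]=17<=B[j]=21 take 17, i++
i=10 j=0: A[i]=23>B[j]=21 take 21, j++
i=10 j=1: A[i]=23<=B[j]=26 take 23, i++
i=11 j=1: A[i]=37>B[j]=26 take 26, j++
i=11 j=2: A[i]=37<=B[j]=38 take 37, i++
i=12 j=2: A done, take B[j]=38, j++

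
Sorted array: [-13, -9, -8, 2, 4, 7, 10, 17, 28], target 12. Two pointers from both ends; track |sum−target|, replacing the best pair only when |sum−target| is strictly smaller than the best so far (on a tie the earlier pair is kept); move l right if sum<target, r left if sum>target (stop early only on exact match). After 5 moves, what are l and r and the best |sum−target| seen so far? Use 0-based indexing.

l=3, r=6, best |Δ|=3

l=0 r=8: -13+28=15 d=3 *, r--
l=0 r=7: -13+17=4 d=8, l++
l=1 r=7: -9+17=8 d=4, l++
l=2 r=7: -8+17=9 d=3, l++
l=3 r=7: 2+17=19 d=7, r--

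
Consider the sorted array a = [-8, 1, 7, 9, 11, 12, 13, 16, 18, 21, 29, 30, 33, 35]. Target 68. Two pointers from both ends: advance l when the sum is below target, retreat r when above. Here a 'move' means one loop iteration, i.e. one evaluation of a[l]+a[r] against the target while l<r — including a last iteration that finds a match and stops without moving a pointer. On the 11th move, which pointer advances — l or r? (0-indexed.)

l

[0,13] -8+35=27 <68 → l++
[1,13] 1+35=36 <68 → l++
[2,13] 7+35=42 <68 → l++
[3,13] 9+35=44 <68 → l++
[4,13] 11+35=46 <68 → l++
[5,13] 12+35=47 <68 → l++
[6,13] 13+35=48 <68 → l++
[7,13] 16+35=51 <68 → l++
[8,13] 18+35=53 <68 → l++
[9,13] 21+35=56 <68 → l++
[10,13] 29+35=64 <68 → l++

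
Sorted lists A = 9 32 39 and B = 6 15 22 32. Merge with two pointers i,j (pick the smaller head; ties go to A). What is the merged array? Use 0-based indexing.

[6, 9, 15, 22, 32, 32, 39]

[i=0,j=0] A[i]=9>B[j]=6 take 6 → j++
[i=0,j=1] A[i]=9<=B[j]=15 take 9 → i++
[i=1,j=1] A[i]=32>B[j]=15 take 15 → j++
[i=1,j=2] A[i]=32>B[j]=22 take 22 → j++
[i=1,j=3] A[i]=32<=B[j]=32 take 32 → i++
[i=2,j=3] A[i]=39>B[j]=32 take 32 → j++
[i=2,j=4] B done, take A[i]=39 → i++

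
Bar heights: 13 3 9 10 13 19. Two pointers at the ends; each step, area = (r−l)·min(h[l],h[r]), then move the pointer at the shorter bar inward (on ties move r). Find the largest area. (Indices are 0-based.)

max area = 65

l=0 r=5: min(13,19)*5=65 best=65 *, l++
l=1 r=5: min(3,19)*4=12 best=65, l++
l=2 r=5: min(9,19)*3=27 best=65, l++
l=3 r=5: min(10,19)*2=20 best=65, l++
l=4 r=5: min(13,19)*1=13 best=65, l++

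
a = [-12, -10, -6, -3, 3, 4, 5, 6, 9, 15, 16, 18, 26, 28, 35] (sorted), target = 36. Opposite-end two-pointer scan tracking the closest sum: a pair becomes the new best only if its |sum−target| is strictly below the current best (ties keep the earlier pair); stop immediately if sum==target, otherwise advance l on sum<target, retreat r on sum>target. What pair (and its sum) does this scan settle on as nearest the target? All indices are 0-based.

pair (9, 28) with sum 37 (|Δ|=1)

l=0 r=14: -12+35=23 d=13 *, l++
l=1 r=14: -10+35=25 d=11 *, l++
l=2 r=14: -6+35=29 d=7 *, l++
l=3 r=14: -3+35=32 d=4 *, l++
l=4 r=14: 3+35=38 d=2 *, r--
l=4 r=13: 3+28=31 d=5, l++
l=5 r=13: 4+28=32 d=4, l++
l=6 r=13: 5+28=33 d=3, l++
l=7 r=13: 6+28=34 d=2, l++
l=8 r=13: 9+28=37 d=1 *, r--
l=8 r=12: 9+26=35 d=1, l++
l=9 r=12: 15+26=41 d=5, r--
l=9 r=11: 15+18=33 d=3, l++
l=10 r=11: 16+18=34 d=2, l++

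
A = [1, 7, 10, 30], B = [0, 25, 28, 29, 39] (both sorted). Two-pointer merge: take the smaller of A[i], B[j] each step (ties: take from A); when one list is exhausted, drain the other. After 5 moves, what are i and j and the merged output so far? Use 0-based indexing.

i=3, j=2, merged so far=[0, 1, 7, 10, 25]

[i=0,j=0] A[i]=1>B[j]=0 take 0 → j++
[i=0,j=1] A[i]=1<=B[j]=25 take 1 → i++
[i=1,j=1] A[i]=7<=B[j]=25 take 7 → i++
[i=2,j=1] A[i]=10<=B[j]=25 take 10 → i++
[i=3,j=1] A[i]=30>B[j]=25 take 25 → j++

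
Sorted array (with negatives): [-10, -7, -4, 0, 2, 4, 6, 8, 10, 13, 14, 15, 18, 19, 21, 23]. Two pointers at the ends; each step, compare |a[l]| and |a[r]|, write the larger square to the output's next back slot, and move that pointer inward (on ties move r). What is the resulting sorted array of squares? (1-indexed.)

[1,16] |-10|<=|23| out[16]=529 → r--
[1,15] |-10|<=|21| out[15]=441 → r--
[1,14] |-10|<=|19| out[14]=361 → r--
[1,13] |-10|<=|18| out[13]=324 → r--
[1,12] |-10|<=|15| out[12]=225 → r--
[1,11] |-10|<=|14| out[11]=196 → r--
[1,10] |-10|<=|13| out[10]=169 → r--
[1,9] |-10|<=|10| out[9]=100 → r--
[1,8] |-10|>|8| out[8]=100 → l++
[2,8] |-7|<=|8| out[7]=64 → r--
[2,7] |-7|>|6| out[6]=49 → l++
[3,7] |-4|<=|6| out[5]=36 → r--
[3,6] |-4|<=|4| out[4]=16 → r--
[3,5] |-4|>|2| out[3]=16 → l++
[4,5] |0|<=|2| out[2]=4 → r--
[4,4] |0|<=|0| out[1]=0 → r--

[0, 4, 16, 16, 36, 49, 64, 100, 100, 169, 196, 225, 324, 361, 441, 529]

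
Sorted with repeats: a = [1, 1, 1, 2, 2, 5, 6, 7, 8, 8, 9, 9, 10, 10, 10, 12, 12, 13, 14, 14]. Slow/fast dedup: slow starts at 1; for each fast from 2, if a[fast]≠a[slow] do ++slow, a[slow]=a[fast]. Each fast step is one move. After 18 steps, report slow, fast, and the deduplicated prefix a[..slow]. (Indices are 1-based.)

slow=11, fast=20, prefix=[1, 2, 5, 6, 7, 8, 9, 10, 12, 13, 14]

(s=1,f=2) a[fast]=1=a[slow] dup → fast++
(s=1,f=3) a[fast]=1=a[slow] dup → fast++
(s=1,f=4) a[fast]=2≠a[slow]=1 write a[2]=2 → slow++,fast++
(s=2,f=5) a[fast]=2=a[slow] dup → fast++
(s=2,f=6) a[fast]=5≠a[slow]=2 write a[3]=5 → slow++,fast++
(s=3,f=7) a[fast]=6≠a[slow]=5 write a[4]=6 → slow++,fast++
(s=4,f=8) a[fast]=7≠a[slow]=6 write a[5]=7 → slow++,fast++
(s=5,f=9) a[fast]=8≠a[slow]=7 write a[6]=8 → slow++,fast++
(s=6,f=10) a[fast]=8=a[slow] dup → fast++
(s=6,f=11) a[fast]=9≠a[slow]=8 write a[7]=9 → slow++,fast++
(s=7,f=12) a[fast]=9=a[slow] dup → fast++
(s=7,f=13) a[fast]=10≠a[slow]=9 write a[8]=10 → slow++,fast++
(s=8,f=14) a[fast]=10=a[slow] dup → fast++
(s=8,f=15) a[fast]=10=a[slow] dup → fast++
(s=8,f=16) a[fast]=12≠a[slow]=10 write a[9]=12 → slow++,fast++
(s=9,f=17) a[fast]=12=a[slow] dup → fast++
(s=9,f=18) a[fast]=13≠a[slow]=12 write a[10]=13 → slow++,fast++
(s=10,f=19) a[fast]=14≠a[slow]=13 write a[11]=14 → slow++,fast++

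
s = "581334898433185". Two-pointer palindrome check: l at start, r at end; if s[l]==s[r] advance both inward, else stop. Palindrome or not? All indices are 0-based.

[0,14] '5'=='5' → l++,r--
[1,13] '8'=='8' → l++,r--
[2,12] '1'=='1' → l++,r--
[3,11] '3'=='3' → l++,r--
[4,10] '3'=='3' → l++,r--
[5,9] '4'=='4' → l++,r--
[6,8] '8'=='8' → l++,r--

palindrome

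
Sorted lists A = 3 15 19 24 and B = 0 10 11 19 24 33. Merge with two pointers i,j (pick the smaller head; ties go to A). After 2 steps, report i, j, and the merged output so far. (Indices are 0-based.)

i=1, j=1, merged so far=[0, 3]

i=0 j=0: A[i]=3>B[j]=0 take 0, j++
i=0 j=1: A[i]=3<=B[j]=10 take 3, i++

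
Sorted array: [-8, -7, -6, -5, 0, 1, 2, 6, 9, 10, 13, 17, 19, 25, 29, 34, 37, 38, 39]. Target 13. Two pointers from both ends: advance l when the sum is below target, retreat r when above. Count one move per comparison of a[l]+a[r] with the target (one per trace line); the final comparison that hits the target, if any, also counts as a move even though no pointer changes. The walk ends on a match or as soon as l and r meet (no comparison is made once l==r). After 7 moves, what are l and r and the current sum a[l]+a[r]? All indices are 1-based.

[1,19] -8+39=31 >13 → r--
[1,18] -8+38=30 >13 → r--
[1,17] -8+37=29 >13 → r--
[1,16] -8+34=26 >13 → r--
[1,15] -8+29=21 >13 → r--
[1,14] -8+25=17 >13 → r--
[1,13] -8+19=11 <13 → l++

l=2, r=13, sum=12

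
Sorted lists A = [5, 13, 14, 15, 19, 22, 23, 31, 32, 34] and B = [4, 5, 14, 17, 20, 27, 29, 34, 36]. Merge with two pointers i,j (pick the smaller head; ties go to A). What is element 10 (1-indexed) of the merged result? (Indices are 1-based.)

i=1 j=1: A[i]=5>B[j]=4 take 4, j++
i=1 j=2: A[i]=5<=B[j]=5 take 5, i++
i=2 j=2: A[i]=13>B[j]=5 take 5, j++
i=2 j=3: A[i]=13<=B[j]=14 take 13, i++
i=3 j=3: A[i]=14<=B[j]=14 take 14, i++
i=4 j=3: A[i]=15>B[j]=14 take 14, j++
i=4 j=4: A[i]=15<=B[j]=17 take 15, i++
i=5 j=4: A[i]=19>B[j]=17 take 17, j++
i=5 j=5: A[i]=19<=B[j]=20 take 19, i++
i=6 j=5: A[i]=22>B[j]=20 take 20, j++
i=6 j=6: A[i]=22<=B[j]=27 take 22, i++
i=7 j=6: A[i]=23<=B[j]=27 take 23, i++
i=8 j=6: A[i]=31>B[j]=27 take 27, j++
i=8 j=7: A[i]=31>B[j]=29 take 29, j++
i=8 j=8: A[i]=31<=B[j]=34 take 31, i++
i=9 j=8: A[i]=32<=B[j]=34 take 32, i++
i=10 j=8: A[i]=34<=B[j]=34 take 34, i++
i=11 j=8: A done, take B[j]=34, j++
i=11 j=9: A done, take B[j]=36, j++

merged[10] = 20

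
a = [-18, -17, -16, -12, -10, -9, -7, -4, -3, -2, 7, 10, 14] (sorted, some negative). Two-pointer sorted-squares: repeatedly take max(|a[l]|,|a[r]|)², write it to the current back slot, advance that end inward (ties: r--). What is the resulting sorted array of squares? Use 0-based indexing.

[4, 9, 16, 49, 49, 81, 100, 100, 144, 196, 256, 289, 324]

l=0 r=12: |-18|>|14| out[12]=324, l++
l=1 r=12: |-17|>|14| out[11]=289, l++
l=2 r=12: |-16|>|14| out[10]=256, l++
l=3 r=12: |-12|<=|14| out[9]=196, r--
l=3 r=11: |-12|>|10| out[8]=144, l++
l=4 r=11: |-10|<=|10| out[7]=100, r--
l=4 r=10: |-10|>|7| out[6]=100, l++
l=5 r=10: |-9|>|7| out[5]=81, l++
l=6 r=10: |-7|<=|7| out[4]=49, r--
l=6 r=9: |-7|>|-2| out[3]=49, l++
l=7 r=9: |-4|>|-2| out[2]=16, l++
l=8 r=9: |-3|>|-2| out[1]=9, l++
l=9 r=9: |-2|<=|-2| out[0]=4, r--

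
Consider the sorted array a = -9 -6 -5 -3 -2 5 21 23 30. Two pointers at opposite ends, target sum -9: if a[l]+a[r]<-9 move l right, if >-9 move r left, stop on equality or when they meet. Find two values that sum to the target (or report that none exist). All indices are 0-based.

l=0 r=8: -9+30=21 >-9, r--
l=0 r=7: -9+23=14 >-9, r--
l=0 r=6: -9+21=12 >-9, r--
l=0 r=5: -9+5=-4 >-9, r--
l=0 r=4: -9+-2=-11 <-9, l++
l=1 r=4: -6+-2=-8 >-9, r--
l=1 r=3: -6+-3=-9, found

(-6, -3)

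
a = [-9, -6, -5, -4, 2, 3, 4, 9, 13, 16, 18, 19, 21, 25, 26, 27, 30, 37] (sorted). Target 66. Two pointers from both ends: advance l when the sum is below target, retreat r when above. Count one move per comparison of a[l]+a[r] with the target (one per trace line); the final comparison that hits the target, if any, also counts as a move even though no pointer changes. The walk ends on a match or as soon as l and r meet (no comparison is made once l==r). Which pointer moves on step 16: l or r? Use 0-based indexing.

[0,17] -9+37=28 <66 → l++
[1,17] -6+37=31 <66 → l++
[2,17] -5+37=32 <66 → l++
[3,17] -4+37=33 <66 → l++
[4,17] 2+37=39 <66 → l++
[5,17] 3+37=40 <66 → l++
[6,17] 4+37=41 <66 → l++
[7,17] 9+37=46 <66 → l++
[8,17] 13+37=50 <66 → l++
[9,17] 16+37=53 <66 → l++
[10,17] 18+37=55 <66 → l++
[11,17] 19+37=56 <66 → l++
[12,17] 21+37=58 <66 → l++
[13,17] 25+37=62 <66 → l++
[14,17] 26+37=63 <66 → l++
[15,17] 27+37=64 <66 → l++

l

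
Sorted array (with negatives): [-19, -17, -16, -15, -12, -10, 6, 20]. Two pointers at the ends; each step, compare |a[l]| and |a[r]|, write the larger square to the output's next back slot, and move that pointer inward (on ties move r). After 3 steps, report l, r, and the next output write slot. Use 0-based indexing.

l=0 r=7: |-19|<=|20| out[7]=400, r--
l=0 r=6: |-19|>|6| out[6]=361, l++
l=1 r=6: |-17|>|6| out[5]=289, l++

l=2, r=6, next write slot=4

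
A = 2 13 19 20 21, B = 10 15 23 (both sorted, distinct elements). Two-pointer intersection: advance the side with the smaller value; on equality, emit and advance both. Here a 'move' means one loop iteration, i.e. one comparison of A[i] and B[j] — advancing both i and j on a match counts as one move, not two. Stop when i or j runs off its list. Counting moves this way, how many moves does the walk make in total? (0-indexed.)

7 moves

i=0 j=0: 2<10, i++
i=1 j=0: 13>10, j++
i=1 j=1: 13<15, i++
i=2 j=1: 19>15, j++
i=2 j=2: 19<23, i++
i=3 j=2: 20<23, i++
i=4 j=2: 21<23, i++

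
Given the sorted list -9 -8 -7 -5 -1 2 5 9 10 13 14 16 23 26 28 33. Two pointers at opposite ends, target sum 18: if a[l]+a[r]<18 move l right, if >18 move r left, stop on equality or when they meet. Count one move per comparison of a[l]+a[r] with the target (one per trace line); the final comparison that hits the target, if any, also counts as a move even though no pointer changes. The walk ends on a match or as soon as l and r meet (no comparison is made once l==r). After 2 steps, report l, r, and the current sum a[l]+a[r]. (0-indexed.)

l=0 r=15: -9+33=24 >18, r--
l=0 r=14: -9+28=19 >18, r--

l=0, r=13, sum=17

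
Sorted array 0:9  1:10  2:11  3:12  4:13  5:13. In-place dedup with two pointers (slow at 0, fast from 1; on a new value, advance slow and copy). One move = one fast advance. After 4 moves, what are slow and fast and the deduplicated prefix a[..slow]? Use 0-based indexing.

slow=4, fast=5, prefix=[9, 10, 11, 12, 13]

slow=0 fast=1: a[fast]=10≠a[slow]=9 write a[1]=10, slow++,fast++
slow=1 fast=2: a[fast]=11≠a[slow]=10 write a[2]=11, slow++,fast++
slow=2 fast=3: a[fast]=12≠a[slow]=11 write a[3]=12, slow++,fast++
slow=3 fast=4: a[fast]=13≠a[slow]=12 write a[4]=13, slow++,fast++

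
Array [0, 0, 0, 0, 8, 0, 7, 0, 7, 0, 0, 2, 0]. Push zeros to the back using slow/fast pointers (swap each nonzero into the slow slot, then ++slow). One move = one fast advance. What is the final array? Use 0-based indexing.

[8, 7, 7, 2, 0, 0, 0, 0, 0, 0, 0, 0, 0]

(s=0,f=0) a[fast]=0 → fast++
(s=0,f=1) a[fast]=0 → fast++
(s=0,f=2) a[fast]=0 → fast++
(s=0,f=3) a[fast]=0 → fast++
(s=0,f=4) a[fast]=8≠0 swap→a[0]=8 → slow++,fast++
(s=1,f=5) a[fast]=0 → fast++
(s=1,f=6) a[fast]=7≠0 swap→a[1]=7 → slow++,fast++
(s=2,f=7) a[fast]=0 → fast++
(s=2,f=8) a[fast]=7≠0 swap→a[2]=7 → slow++,fast++
(s=3,f=9) a[fast]=0 → fast++
(s=3,f=10) a[fast]=0 → fast++
(s=3,f=11) a[fast]=2≠0 swap→a[3]=2 → slow++,fast++
(s=4,f=12) a[fast]=0 → fast++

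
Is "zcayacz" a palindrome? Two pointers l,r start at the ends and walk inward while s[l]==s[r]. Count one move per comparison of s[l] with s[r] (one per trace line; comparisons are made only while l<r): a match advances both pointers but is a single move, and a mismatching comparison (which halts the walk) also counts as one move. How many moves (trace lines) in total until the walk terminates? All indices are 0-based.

[0,6] 'z'=='z' → l++,r--
[1,5] 'c'=='c' → l++,r--
[2,4] 'a'=='a' → l++,r--

3 moves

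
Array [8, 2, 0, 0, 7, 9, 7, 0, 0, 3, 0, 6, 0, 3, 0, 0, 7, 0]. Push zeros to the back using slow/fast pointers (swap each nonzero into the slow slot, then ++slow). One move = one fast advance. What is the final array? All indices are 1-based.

slow=1 fast=1: a[fast]=8≠0 swap→a[1]=8, slow++,fast++
slow=2 fast=2: a[fast]=2≠0 swap→a[2]=2, slow++,fast++
slow=3 fast=3: a[fast]=0, fast++
slow=3 fast=4: a[fast]=0, fast++
slow=3 fast=5: a[fast]=7≠0 swap→a[3]=7, slow++,fast++
slow=4 fast=6: a[fast]=9≠0 swap→a[4]=9, slow++,fast++
slow=5 fast=7: a[fast]=7≠0 swap→a[5]=7, slow++,fast++
slow=6 fast=8: a[fast]=0, fast++
slow=6 fast=9: a[fast]=0, fast++
slow=6 fast=10: a[fast]=3≠0 swap→a[6]=3, slow++,fast++
slow=7 fast=11: a[fast]=0, fast++
slow=7 fast=12: a[fast]=6≠0 swap→a[7]=6, slow++,fast++
slow=8 fast=13: a[fast]=0, fast++
slow=8 fast=14: a[fast]=3≠0 swap→a[8]=3, slow++,fast++
slow=9 fast=15: a[fast]=0, fast++
slow=9 fast=16: a[fast]=0, fast++
slow=9 fast=17: a[fast]=7≠0 swap→a[9]=7, slow++,fast++
slow=10 fast=18: a[fast]=0, fast++

[8, 2, 7, 9, 7, 3, 6, 3, 7, 0, 0, 0, 0, 0, 0, 0, 0, 0]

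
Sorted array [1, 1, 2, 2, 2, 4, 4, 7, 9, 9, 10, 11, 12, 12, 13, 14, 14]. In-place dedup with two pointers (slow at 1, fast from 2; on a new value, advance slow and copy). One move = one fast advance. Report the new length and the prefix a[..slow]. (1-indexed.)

length 10; prefix = [1, 2, 4, 7, 9, 10, 11, 12, 13, 14]

slow=1 fast=2: a[fast]=1=a[slow] dup, fast++
slow=1 fast=3: a[fast]=2≠a[slow]=1 write a[2]=2, slow++,fast++
slow=2 fast=4: a[fast]=2=a[slow] dup, fast++
slow=2 fast=5: a[fast]=2=a[slow] dup, fast++
slow=2 fast=6: a[fast]=4≠a[slow]=2 write a[3]=4, slow++,fast++
slow=3 fast=7: a[fast]=4=a[slow] dup, fast++
slow=3 fast=8: a[fast]=7≠a[slow]=4 write a[4]=7, slow++,fast++
slow=4 fast=9: a[fast]=9≠a[slow]=7 write a[5]=9, slow++,fast++
slow=5 fast=10: a[fast]=9=a[slow] dup, fast++
slow=5 fast=11: a[fast]=10≠a[slow]=9 write a[6]=10, slow++,fast++
slow=6 fast=12: a[fast]=11≠a[slow]=10 write a[7]=11, slow++,fast++
slow=7 fast=13: a[fast]=12≠a[slow]=11 write a[8]=12, slow++,fast++
slow=8 fast=14: a[fast]=12=a[slow] dup, fast++
slow=8 fast=15: a[fast]=13≠a[slow]=12 write a[9]=13, slow++,fast++
slow=9 fast=16: a[fast]=14≠a[slow]=13 write a[10]=14, slow++,fast++
slow=10 fast=17: a[fast]=14=a[slow] dup, fast++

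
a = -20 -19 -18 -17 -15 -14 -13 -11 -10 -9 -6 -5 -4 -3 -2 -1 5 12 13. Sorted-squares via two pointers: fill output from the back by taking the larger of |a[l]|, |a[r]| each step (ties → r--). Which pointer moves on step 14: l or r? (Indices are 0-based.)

r

[0,18] |-20|>|13| out[18]=400 → l++
[1,18] |-19|>|13| out[17]=361 → l++
[2,18] |-18|>|13| out[16]=324 → l++
[3,18] |-17|>|13| out[15]=289 → l++
[4,18] |-15|>|13| out[14]=225 → l++
[5,18] |-14|>|13| out[13]=196 → l++
[6,18] |-13|<=|13| out[12]=169 → r--
[6,17] |-13|>|12| out[11]=169 → l++
[7,17] |-11|<=|12| out[10]=144 → r--
[7,16] |-11|>|5| out[9]=121 → l++
[8,16] |-10|>|5| out[8]=100 → l++
[9,16] |-9|>|5| out[7]=81 → l++
[10,16] |-6|>|5| out[6]=36 → l++
[11,16] |-5|<=|5| out[5]=25 → r--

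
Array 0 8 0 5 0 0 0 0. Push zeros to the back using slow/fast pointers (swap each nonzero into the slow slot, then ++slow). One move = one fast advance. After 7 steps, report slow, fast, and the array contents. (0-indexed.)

(s=0,f=0) a[fast]=0 → fast++
(s=0,f=1) a[fast]=8≠0 swap→a[0]=8 → slow++,fast++
(s=1,f=2) a[fast]=0 → fast++
(s=1,f=3) a[fast]=5≠0 swap→a[1]=5 → slow++,fast++
(s=2,f=4) a[fast]=0 → fast++
(s=2,f=5) a[fast]=0 → fast++
(s=2,f=6) a[fast]=0 → fast++

slow=2, fast=7, a=[8, 5, 0, 0, 0, 0, 0, 0]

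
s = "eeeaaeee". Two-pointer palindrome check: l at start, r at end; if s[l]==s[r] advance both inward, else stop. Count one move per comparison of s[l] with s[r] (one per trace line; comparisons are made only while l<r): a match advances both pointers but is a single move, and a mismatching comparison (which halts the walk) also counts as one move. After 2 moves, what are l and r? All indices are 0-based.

l=2, r=5

l=0 r=7: 'e'=='e', l++,r--
l=1 r=6: 'e'=='e', l++,r--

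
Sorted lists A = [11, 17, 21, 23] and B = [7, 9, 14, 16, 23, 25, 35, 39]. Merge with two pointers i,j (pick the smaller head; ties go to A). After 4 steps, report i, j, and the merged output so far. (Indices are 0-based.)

i=0 j=0: A[i]=11>B[j]=7 take 7, j++
i=0 j=1: A[i]=11>B[j]=9 take 9, j++
i=0 j=2: A[i]=11<=B[j]=14 take 11, i++
i=1 j=2: A[i]=17>B[j]=14 take 14, j++

i=1, j=3, merged so far=[7, 9, 11, 14]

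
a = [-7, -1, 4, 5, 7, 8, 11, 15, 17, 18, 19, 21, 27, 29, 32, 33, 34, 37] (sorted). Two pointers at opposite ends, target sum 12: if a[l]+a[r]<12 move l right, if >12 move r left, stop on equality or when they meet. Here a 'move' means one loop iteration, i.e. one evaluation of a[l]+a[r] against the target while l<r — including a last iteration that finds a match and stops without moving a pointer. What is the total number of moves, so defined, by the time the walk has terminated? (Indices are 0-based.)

8 moves

l=0 r=17: -7+37=30 >12, r--
l=0 r=16: -7+34=27 >12, r--
l=0 r=15: -7+33=26 >12, r--
l=0 r=14: -7+32=25 >12, r--
l=0 r=13: -7+29=22 >12, r--
l=0 r=12: -7+27=20 >12, r--
l=0 r=11: -7+21=14 >12, r--
l=0 r=10: -7+19=12, found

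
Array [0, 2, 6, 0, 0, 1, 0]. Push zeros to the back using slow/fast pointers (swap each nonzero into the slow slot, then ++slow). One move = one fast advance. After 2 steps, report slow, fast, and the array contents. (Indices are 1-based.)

slow=2, fast=3, a=[2, 0, 6, 0, 0, 1, 0]

slow=1 fast=1: a[fast]=0, fast++
slow=1 fast=2: a[fast]=2≠0 swap→a[1]=2, slow++,fast++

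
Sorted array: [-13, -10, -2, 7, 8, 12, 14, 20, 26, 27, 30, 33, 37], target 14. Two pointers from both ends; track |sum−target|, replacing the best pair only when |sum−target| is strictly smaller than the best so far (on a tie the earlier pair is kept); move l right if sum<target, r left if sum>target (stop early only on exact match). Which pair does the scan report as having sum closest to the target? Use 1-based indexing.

pair (-13, 27) with sum 14 (|Δ|=0)

l=1 r=13: -13+37=24 d=10 *, r--
l=1 r=12: -13+33=20 d=6 *, r--
l=1 r=11: -13+30=17 d=3 *, r--
l=1 r=10: -13+27=14 d=0 *, stop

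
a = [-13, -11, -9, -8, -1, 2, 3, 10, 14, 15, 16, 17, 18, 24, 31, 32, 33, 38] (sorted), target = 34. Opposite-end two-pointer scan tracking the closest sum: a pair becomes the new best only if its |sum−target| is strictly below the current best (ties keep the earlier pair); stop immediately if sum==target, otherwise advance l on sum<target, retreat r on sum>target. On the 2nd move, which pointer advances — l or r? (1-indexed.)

l=1 r=18: -13+38=25 d=9 *, l++
l=2 r=18: -11+38=27 d=7 *, l++

l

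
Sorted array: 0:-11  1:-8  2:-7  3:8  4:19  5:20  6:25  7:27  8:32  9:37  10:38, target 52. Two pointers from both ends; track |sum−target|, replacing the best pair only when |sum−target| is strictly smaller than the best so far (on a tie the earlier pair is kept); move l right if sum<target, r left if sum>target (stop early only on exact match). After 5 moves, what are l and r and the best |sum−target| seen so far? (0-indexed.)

l=4, r=9, best |Δ|=5

[0,10] -11+38=27 d=25 * → l++
[1,10] -8+38=30 d=22 * → l++
[2,10] -7+38=31 d=21 * → l++
[3,10] 8+38=46 d=6 * → l++
[4,10] 19+38=57 d=5 * → r--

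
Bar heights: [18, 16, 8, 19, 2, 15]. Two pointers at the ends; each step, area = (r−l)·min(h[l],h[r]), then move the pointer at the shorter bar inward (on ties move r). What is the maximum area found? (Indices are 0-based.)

max area = 75

l=0 r=5: min(18,15)*5=75 best=75 *, r--
l=0 r=4: min(18,2)*4=8 best=75, r--
l=0 r=3: min(18,19)*3=54 best=75, l++
l=1 r=3: min(16,19)*2=32 best=75, l++
l=2 r=3: min(8,19)*1=8 best=75, l++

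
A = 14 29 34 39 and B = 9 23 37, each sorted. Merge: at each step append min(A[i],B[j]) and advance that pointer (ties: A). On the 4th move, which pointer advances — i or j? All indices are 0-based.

i

[i=0,j=0] A[i]=14>B[j]=9 take 9 → j++
[i=0,j=1] A[i]=14<=B[j]=23 take 14 → i++
[i=1,j=1] A[i]=29>B[j]=23 take 23 → j++
[i=1,j=2] A[i]=29<=B[j]=37 take 29 → i++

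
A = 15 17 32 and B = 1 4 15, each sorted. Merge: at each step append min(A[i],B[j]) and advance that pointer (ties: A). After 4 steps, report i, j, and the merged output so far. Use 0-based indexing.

[i=0,j=0] A[i]=15>B[j]=1 take 1 → j++
[i=0,j=1] A[i]=15>B[j]=4 take 4 → j++
[i=0,j=2] A[i]=15<=B[j]=15 take 15 → i++
[i=1,j=2] A[i]=17>B[j]=15 take 15 → j++

i=1, j=3, merged so far=[1, 4, 15, 15]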